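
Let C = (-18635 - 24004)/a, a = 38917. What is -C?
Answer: 42639/38917 ≈ 1.0956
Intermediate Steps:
C = -42639/38917 (C = (-18635 - 24004)/38917 = -42639*1/38917 = -42639/38917 ≈ -1.0956)
-C = -1*(-42639/38917) = 42639/38917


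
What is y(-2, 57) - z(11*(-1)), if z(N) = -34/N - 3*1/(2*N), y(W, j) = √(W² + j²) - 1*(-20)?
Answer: 369/22 + √3253 ≈ 73.808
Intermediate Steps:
y(W, j) = 20 + √(W² + j²) (y(W, j) = √(W² + j²) + 20 = 20 + √(W² + j²))
z(N) = -71/(2*N) (z(N) = -34/N - 3*1/(2*N) = -34/N - 3/(2*N) = -71/(2*N))
y(-2, 57) - z(11*(-1)) = (20 + √((-2)² + 57²)) - (-71)/(2*(11*(-1))) = (20 + √(4 + 3249)) - (-71)/(2*(-11)) = (20 + √3253) - (-71)*(-1)/(2*11) = (20 + √3253) - 1*71/22 = (20 + √3253) - 71/22 = 369/22 + √3253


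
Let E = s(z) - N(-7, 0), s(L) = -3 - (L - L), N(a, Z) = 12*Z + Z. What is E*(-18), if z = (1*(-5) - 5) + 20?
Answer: 54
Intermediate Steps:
z = 10 (z = (-5 - 5) + 20 = -10 + 20 = 10)
N(a, Z) = 13*Z
s(L) = -3 (s(L) = -3 - 1*0 = -3 + 0 = -3)
E = -3 (E = -3 - 13*0 = -3 - 1*0 = -3 + 0 = -3)
E*(-18) = -3*(-18) = 54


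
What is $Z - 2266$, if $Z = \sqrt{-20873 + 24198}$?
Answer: $-2266 + 5 \sqrt{133} \approx -2208.3$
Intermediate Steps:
$Z = 5 \sqrt{133}$ ($Z = \sqrt{3325} = 5 \sqrt{133} \approx 57.663$)
$Z - 2266 = 5 \sqrt{133} - 2266 = -2266 + 5 \sqrt{133}$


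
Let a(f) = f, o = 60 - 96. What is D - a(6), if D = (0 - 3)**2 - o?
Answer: 39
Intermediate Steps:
o = -36
D = 45 (D = (0 - 3)**2 - 1*(-36) = (-3)**2 + 36 = 9 + 36 = 45)
D - a(6) = 45 - 1*6 = 45 - 6 = 39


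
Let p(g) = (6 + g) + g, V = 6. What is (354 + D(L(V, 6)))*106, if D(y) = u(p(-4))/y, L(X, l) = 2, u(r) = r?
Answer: 37418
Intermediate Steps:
p(g) = 6 + 2*g
D(y) = -2/y (D(y) = (6 + 2*(-4))/y = (6 - 8)/y = -2/y)
(354 + D(L(V, 6)))*106 = (354 - 2/2)*106 = (354 - 2*½)*106 = (354 - 1)*106 = 353*106 = 37418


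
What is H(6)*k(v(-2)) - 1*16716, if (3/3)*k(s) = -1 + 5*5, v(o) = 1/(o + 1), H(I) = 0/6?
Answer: -16716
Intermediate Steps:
H(I) = 0 (H(I) = 0*(1/6) = 0)
v(o) = 1/(1 + o)
k(s) = 24 (k(s) = -1 + 5*5 = -1 + 25 = 24)
H(6)*k(v(-2)) - 1*16716 = 0*24 - 1*16716 = 0 - 16716 = -16716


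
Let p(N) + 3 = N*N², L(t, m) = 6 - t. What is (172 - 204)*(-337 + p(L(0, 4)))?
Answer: 3968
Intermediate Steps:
p(N) = -3 + N³ (p(N) = -3 + N*N² = -3 + N³)
(172 - 204)*(-337 + p(L(0, 4))) = (172 - 204)*(-337 + (-3 + (6 - 1*0)³)) = -32*(-337 + (-3 + (6 + 0)³)) = -32*(-337 + (-3 + 6³)) = -32*(-337 + (-3 + 216)) = -32*(-337 + 213) = -32*(-124) = 3968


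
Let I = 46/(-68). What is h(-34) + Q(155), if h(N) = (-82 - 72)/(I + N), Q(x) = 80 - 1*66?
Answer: 21742/1179 ≈ 18.441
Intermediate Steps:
Q(x) = 14 (Q(x) = 80 - 66 = 14)
I = -23/34 (I = 46*(-1/68) = -23/34 ≈ -0.67647)
h(N) = -154/(-23/34 + N) (h(N) = (-82 - 72)/(-23/34 + N) = -154/(-23/34 + N))
h(-34) + Q(155) = -5236/(-23 + 34*(-34)) + 14 = -5236/(-23 - 1156) + 14 = -5236/(-1179) + 14 = -5236*(-1/1179) + 14 = 5236/1179 + 14 = 21742/1179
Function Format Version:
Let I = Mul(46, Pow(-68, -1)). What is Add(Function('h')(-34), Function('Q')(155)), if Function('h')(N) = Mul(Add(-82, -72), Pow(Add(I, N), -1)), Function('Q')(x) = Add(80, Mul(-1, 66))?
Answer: Rational(21742, 1179) ≈ 18.441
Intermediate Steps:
Function('Q')(x) = 14 (Function('Q')(x) = Add(80, -66) = 14)
I = Rational(-23, 34) (I = Mul(46, Rational(-1, 68)) = Rational(-23, 34) ≈ -0.67647)
Function('h')(N) = Mul(-154, Pow(Add(Rational(-23, 34), N), -1)) (Function('h')(N) = Mul(Add(-82, -72), Pow(Add(Rational(-23, 34), N), -1)) = Mul(-154, Pow(Add(Rational(-23, 34), N), -1)))
Add(Function('h')(-34), Function('Q')(155)) = Add(Mul(-5236, Pow(Add(-23, Mul(34, -34)), -1)), 14) = Add(Mul(-5236, Pow(Add(-23, -1156), -1)), 14) = Add(Mul(-5236, Pow(-1179, -1)), 14) = Add(Mul(-5236, Rational(-1, 1179)), 14) = Add(Rational(5236, 1179), 14) = Rational(21742, 1179)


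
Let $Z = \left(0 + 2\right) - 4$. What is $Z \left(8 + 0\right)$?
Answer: $-16$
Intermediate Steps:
$Z = -2$ ($Z = 2 - 4 = -2$)
$Z \left(8 + 0\right) = - 2 \left(8 + 0\right) = \left(-2\right) 8 = -16$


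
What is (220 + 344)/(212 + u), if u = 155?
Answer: 564/367 ≈ 1.5368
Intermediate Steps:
(220 + 344)/(212 + u) = (220 + 344)/(212 + 155) = 564/367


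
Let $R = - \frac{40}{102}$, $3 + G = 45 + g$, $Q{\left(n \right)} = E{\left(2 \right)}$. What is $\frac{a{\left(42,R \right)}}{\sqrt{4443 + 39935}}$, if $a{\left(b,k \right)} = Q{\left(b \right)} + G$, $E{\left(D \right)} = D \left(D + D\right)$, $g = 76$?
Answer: $\frac{63 \sqrt{44378}}{22189} \approx 0.59812$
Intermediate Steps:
$E{\left(D \right)} = 2 D^{2}$ ($E{\left(D \right)} = D 2 D = 2 D^{2}$)
$Q{\left(n \right)} = 8$ ($Q{\left(n \right)} = 2 \cdot 2^{2} = 2 \cdot 4 = 8$)
$G = 118$ ($G = -3 + \left(45 + 76\right) = -3 + 121 = 118$)
$R = - \frac{20}{51}$ ($R = \left(-40\right) \frac{1}{102} = - \frac{20}{51} \approx -0.39216$)
$a{\left(b,k \right)} = 126$ ($a{\left(b,k \right)} = 8 + 118 = 126$)
$\frac{a{\left(42,R \right)}}{\sqrt{4443 + 39935}} = \frac{126}{\sqrt{4443 + 39935}} = \frac{126}{\sqrt{44378}} = 126 \frac{\sqrt{44378}}{44378} = \frac{63 \sqrt{44378}}{22189}$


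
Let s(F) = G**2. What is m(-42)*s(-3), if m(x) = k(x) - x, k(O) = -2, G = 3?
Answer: 360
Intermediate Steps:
s(F) = 9 (s(F) = 3**2 = 9)
m(x) = -2 - x
m(-42)*s(-3) = (-2 - 1*(-42))*9 = (-2 + 42)*9 = 40*9 = 360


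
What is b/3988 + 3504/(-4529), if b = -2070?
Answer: -11674491/9030826 ≈ -1.2927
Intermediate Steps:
b/3988 + 3504/(-4529) = -2070/3988 + 3504/(-4529) = -2070*1/3988 + 3504*(-1/4529) = -1035/1994 - 3504/4529 = -11674491/9030826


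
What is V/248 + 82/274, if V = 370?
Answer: 30429/16988 ≈ 1.7912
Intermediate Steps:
V/248 + 82/274 = 370/248 + 82/274 = 370*(1/248) + 82*(1/274) = 185/124 + 41/137 = 30429/16988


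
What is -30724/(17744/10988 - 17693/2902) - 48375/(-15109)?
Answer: 3702306260991929/539835489491 ≈ 6858.2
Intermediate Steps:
-30724/(17744/10988 - 17693/2902) - 48375/(-15109) = -30724/(17744*(1/10988) - 17693*1/2902) - 48375*(-1/15109) = -30724/(4436/2747 - 17693/2902) + 48375/15109 = -30724/(-35729399/7971794) + 48375/15109 = -30724*(-7971794/35729399) + 48375/15109 = 244925398856/35729399 + 48375/15109 = 3702306260991929/539835489491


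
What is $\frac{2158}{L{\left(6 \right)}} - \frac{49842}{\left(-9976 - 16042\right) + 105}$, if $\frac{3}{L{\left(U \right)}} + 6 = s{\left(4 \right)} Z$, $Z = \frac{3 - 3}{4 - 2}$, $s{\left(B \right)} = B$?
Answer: $- \frac{111790666}{25913} \approx -4314.1$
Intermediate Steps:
$Z = 0$ ($Z = \frac{0}{2} = 0 \cdot \frac{1}{2} = 0$)
$L{\left(U \right)} = - \frac{1}{2}$ ($L{\left(U \right)} = \frac{3}{-6 + 4 \cdot 0} = \frac{3}{-6 + 0} = \frac{3}{-6} = 3 \left(- \frac{1}{6}\right) = - \frac{1}{2}$)
$\frac{2158}{L{\left(6 \right)}} - \frac{49842}{\left(-9976 - 16042\right) + 105} = \frac{2158}{- \frac{1}{2}} - \frac{49842}{\left(-9976 - 16042\right) + 105} = 2158 \left(-2\right) - \frac{49842}{-26018 + 105} = -4316 - \frac{49842}{-25913} = -4316 - - \frac{49842}{25913} = -4316 + \frac{49842}{25913} = - \frac{111790666}{25913}$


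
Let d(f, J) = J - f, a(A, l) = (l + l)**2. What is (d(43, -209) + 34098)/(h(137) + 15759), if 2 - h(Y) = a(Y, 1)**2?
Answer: 33846/15745 ≈ 2.1496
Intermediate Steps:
a(A, l) = 4*l**2 (a(A, l) = (2*l)**2 = 4*l**2)
h(Y) = -14 (h(Y) = 2 - (4*1**2)**2 = 2 - (4*1)**2 = 2 - 1*4**2 = 2 - 1*16 = 2 - 16 = -14)
(d(43, -209) + 34098)/(h(137) + 15759) = ((-209 - 1*43) + 34098)/(-14 + 15759) = ((-209 - 43) + 34098)/15745 = (-252 + 34098)*(1/15745) = 33846*(1/15745) = 33846/15745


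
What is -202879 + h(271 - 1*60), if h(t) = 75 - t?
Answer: -203015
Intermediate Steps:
-202879 + h(271 - 1*60) = -202879 + (75 - (271 - 1*60)) = -202879 + (75 - (271 - 60)) = -202879 + (75 - 1*211) = -202879 + (75 - 211) = -202879 - 136 = -203015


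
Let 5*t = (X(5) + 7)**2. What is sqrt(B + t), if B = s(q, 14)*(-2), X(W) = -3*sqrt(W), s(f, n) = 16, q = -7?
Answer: sqrt(-330 - 210*sqrt(5))/5 ≈ 5.6553*I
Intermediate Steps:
t = (7 - 3*sqrt(5))**2/5 (t = (-3*sqrt(5) + 7)**2/5 = (7 - 3*sqrt(5))**2/5 ≈ 0.017029)
B = -32 (B = 16*(-2) = -32)
sqrt(B + t) = sqrt(-32 + (94/5 - 42*sqrt(5)/5)) = sqrt(-66/5 - 42*sqrt(5)/5)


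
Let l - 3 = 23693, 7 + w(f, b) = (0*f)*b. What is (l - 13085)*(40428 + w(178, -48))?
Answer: 428907231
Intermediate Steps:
w(f, b) = -7 (w(f, b) = -7 + (0*f)*b = -7 + 0*b = -7 + 0 = -7)
l = 23696 (l = 3 + 23693 = 23696)
(l - 13085)*(40428 + w(178, -48)) = (23696 - 13085)*(40428 - 7) = 10611*40421 = 428907231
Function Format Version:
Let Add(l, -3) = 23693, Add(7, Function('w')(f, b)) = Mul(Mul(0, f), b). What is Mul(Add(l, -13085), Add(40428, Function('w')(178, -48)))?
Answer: 428907231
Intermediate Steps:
Function('w')(f, b) = -7 (Function('w')(f, b) = Add(-7, Mul(Mul(0, f), b)) = Add(-7, Mul(0, b)) = Add(-7, 0) = -7)
l = 23696 (l = Add(3, 23693) = 23696)
Mul(Add(l, -13085), Add(40428, Function('w')(178, -48))) = Mul(Add(23696, -13085), Add(40428, -7)) = Mul(10611, 40421) = 428907231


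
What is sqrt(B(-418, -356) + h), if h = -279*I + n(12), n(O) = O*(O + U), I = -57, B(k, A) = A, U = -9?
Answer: sqrt(15583) ≈ 124.83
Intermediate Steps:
n(O) = O*(-9 + O) (n(O) = O*(O - 9) = O*(-9 + O))
h = 15939 (h = -279*(-57) + 12*(-9 + 12) = 15903 + 12*3 = 15903 + 36 = 15939)
sqrt(B(-418, -356) + h) = sqrt(-356 + 15939) = sqrt(15583)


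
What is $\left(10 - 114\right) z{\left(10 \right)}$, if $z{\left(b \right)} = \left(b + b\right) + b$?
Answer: $-3120$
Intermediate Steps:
$z{\left(b \right)} = 3 b$ ($z{\left(b \right)} = 2 b + b = 3 b$)
$\left(10 - 114\right) z{\left(10 \right)} = \left(10 - 114\right) 3 \cdot 10 = \left(-104\right) 30 = -3120$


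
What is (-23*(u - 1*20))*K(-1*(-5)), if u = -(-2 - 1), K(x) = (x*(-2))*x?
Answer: -19550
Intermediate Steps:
K(x) = -2*x² (K(x) = (-2*x)*x = -2*x²)
u = 3 (u = -1*(-3) = 3)
(-23*(u - 1*20))*K(-1*(-5)) = (-23*(3 - 1*20))*(-2*(-1*(-5))²) = (-23*(3 - 20))*(-2*5²) = (-23*(-17))*(-2*25) = 391*(-50) = -19550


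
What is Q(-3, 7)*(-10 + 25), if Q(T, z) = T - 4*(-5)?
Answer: 255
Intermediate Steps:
Q(T, z) = 20 + T (Q(T, z) = T + 20 = 20 + T)
Q(-3, 7)*(-10 + 25) = (20 - 3)*(-10 + 25) = 17*15 = 255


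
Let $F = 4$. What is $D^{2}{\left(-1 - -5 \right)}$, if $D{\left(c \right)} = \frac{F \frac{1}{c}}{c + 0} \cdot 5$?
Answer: $\frac{25}{16} \approx 1.5625$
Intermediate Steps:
$D{\left(c \right)} = \frac{20}{c^{2}}$ ($D{\left(c \right)} = \frac{4 \frac{1}{c}}{c + 0} \cdot 5 = \frac{4 \frac{1}{c}}{c} 5 = \frac{4}{c^{2}} \cdot 5 = \frac{20}{c^{2}}$)
$D^{2}{\left(-1 - -5 \right)} = \left(\frac{20}{\left(-1 - -5\right)^{2}}\right)^{2} = \left(\frac{20}{\left(-1 + 5\right)^{2}}\right)^{2} = \left(\frac{20}{16}\right)^{2} = \left(20 \cdot \frac{1}{16}\right)^{2} = \left(\frac{5}{4}\right)^{2} = \frac{25}{16}$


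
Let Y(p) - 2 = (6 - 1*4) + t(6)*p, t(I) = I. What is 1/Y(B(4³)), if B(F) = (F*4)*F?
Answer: 1/98308 ≈ 1.0172e-5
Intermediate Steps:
B(F) = 4*F² (B(F) = (4*F)*F = 4*F²)
Y(p) = 4 + 6*p (Y(p) = 2 + ((6 - 1*4) + 6*p) = 2 + ((6 - 4) + 6*p) = 2 + (2 + 6*p) = 4 + 6*p)
1/Y(B(4³)) = 1/(4 + 6*(4*(4³)²)) = 1/(4 + 6*(4*64²)) = 1/(4 + 6*(4*4096)) = 1/(4 + 6*16384) = 1/(4 + 98304) = 1/98308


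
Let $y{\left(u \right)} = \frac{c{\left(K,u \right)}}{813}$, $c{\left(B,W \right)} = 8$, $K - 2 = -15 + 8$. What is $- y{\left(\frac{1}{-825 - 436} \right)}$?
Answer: $- \frac{8}{813} \approx -0.0098401$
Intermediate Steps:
$K = -5$ ($K = 2 + \left(-15 + 8\right) = 2 - 7 = -5$)
$y{\left(u \right)} = \frac{8}{813}$
$- y{\left(\frac{1}{-825 - 436} \right)} = \left(-1\right) \frac{8}{813} = - \frac{8}{813}$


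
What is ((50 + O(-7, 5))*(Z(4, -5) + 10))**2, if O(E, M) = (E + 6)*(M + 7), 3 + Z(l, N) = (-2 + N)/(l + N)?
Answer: 283024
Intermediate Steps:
Z(l, N) = -3 + (-2 + N)/(N + l) (Z(l, N) = -3 + (-2 + N)/(l + N) = -3 + (-2 + N)/(N + l))
O(E, M) = (6 + E)*(7 + M)
((50 + O(-7, 5))*(Z(4, -5) + 10))**2 = ((50 + (42 + 6*5 + 7*(-7) - 7*5))*((-2 - 3*4 - 2*(-5))/(-5 + 4) + 10))**2 = ((50 + (42 + 30 - 49 - 35))*((-2 - 12 + 10)/(-1) + 10))**2 = ((50 - 12)*(-1*(-4) + 10))**2 = (38*(4 + 10))**2 = (38*14)**2 = 532**2 = 283024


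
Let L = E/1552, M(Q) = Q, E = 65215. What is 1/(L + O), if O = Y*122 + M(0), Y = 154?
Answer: 1552/29224191 ≈ 5.3107e-5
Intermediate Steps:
L = 65215/1552 ≈ 42.020
O = 18788 (O = 154*122 + 0 = 18788 + 0 = 18788)
1/(L + O) = 1/(65215/1552 + 18788) = 1/(29224191/1552) = 1552/29224191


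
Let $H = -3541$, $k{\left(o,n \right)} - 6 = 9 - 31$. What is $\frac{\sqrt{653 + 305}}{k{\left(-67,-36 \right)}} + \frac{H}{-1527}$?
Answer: $\frac{3541}{1527} - \frac{\sqrt{958}}{16} \approx 0.38445$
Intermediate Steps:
$k{\left(o,n \right)} = -16$ ($k{\left(o,n \right)} = 6 + \left(9 - 31\right) = 6 - 22 = -16$)
$\frac{\sqrt{653 + 305}}{k{\left(-67,-36 \right)}} + \frac{H}{-1527} = \frac{\sqrt{653 + 305}}{-16} - \frac{3541}{-1527} = \sqrt{958} \left(- \frac{1}{16}\right) - - \frac{3541}{1527} = - \frac{\sqrt{958}}{16} + \frac{3541}{1527} = \frac{3541}{1527} - \frac{\sqrt{958}}{16}$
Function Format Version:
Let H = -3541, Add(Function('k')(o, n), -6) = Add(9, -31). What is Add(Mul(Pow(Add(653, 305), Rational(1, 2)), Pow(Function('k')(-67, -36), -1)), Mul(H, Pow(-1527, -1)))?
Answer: Add(Rational(3541, 1527), Mul(Rational(-1, 16), Pow(958, Rational(1, 2)))) ≈ 0.38445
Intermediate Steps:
Function('k')(o, n) = -16 (Function('k')(o, n) = Add(6, Add(9, -31)) = Add(6, -22) = -16)
Add(Mul(Pow(Add(653, 305), Rational(1, 2)), Pow(Function('k')(-67, -36), -1)), Mul(H, Pow(-1527, -1))) = Add(Mul(Pow(Add(653, 305), Rational(1, 2)), Pow(-16, -1)), Mul(-3541, Pow(-1527, -1))) = Add(Mul(Pow(958, Rational(1, 2)), Rational(-1, 16)), Mul(-3541, Rational(-1, 1527))) = Add(Mul(Rational(-1, 16), Pow(958, Rational(1, 2))), Rational(3541, 1527)) = Add(Rational(3541, 1527), Mul(Rational(-1, 16), Pow(958, Rational(1, 2))))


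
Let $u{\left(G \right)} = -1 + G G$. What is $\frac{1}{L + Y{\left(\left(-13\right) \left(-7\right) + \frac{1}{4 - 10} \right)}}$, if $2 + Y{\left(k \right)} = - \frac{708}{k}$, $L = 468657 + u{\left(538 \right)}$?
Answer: $\frac{545}{413159162} \approx 1.3191 \cdot 10^{-6}$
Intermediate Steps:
$u{\left(G \right)} = -1 + G^{2}$
$L = 758100$ ($L = 468657 - \left(1 - 538^{2}\right) = 468657 + \left(-1 + 289444\right) = 468657 + 289443 = 758100$)
$Y{\left(k \right)} = -2 - \frac{708}{k}$
$\frac{1}{L + Y{\left(\left(-13\right) \left(-7\right) + \frac{1}{4 - 10} \right)}} = \frac{1}{758100 - \left(2 + \frac{708}{\left(-13\right) \left(-7\right) + \frac{1}{4 - 10}}\right)} = \frac{1}{758100 - \left(2 + \frac{708}{91 + \frac{1}{-6}}\right)} = \frac{1}{758100 - \left(2 + \frac{708}{91 - \frac{1}{6}}\right)} = \frac{1}{758100 - \left(2 + \frac{708}{\frac{545}{6}}\right)} = \frac{1}{758100 - \frac{5338}{545}} = \frac{1}{\frac{413159162}{545}} = \frac{545}{413159162}$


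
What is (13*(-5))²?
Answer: 4225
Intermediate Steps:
(13*(-5))² = (-65)² = 4225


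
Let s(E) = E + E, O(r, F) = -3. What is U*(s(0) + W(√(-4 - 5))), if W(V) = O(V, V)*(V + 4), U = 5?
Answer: -60 - 45*I ≈ -60.0 - 45.0*I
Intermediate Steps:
s(E) = 2*E
W(V) = -12 - 3*V (W(V) = -3*(V + 4) = -3*(4 + V) = -12 - 3*V)
U*(s(0) + W(√(-4 - 5))) = 5*(2*0 + (-12 - 3*√(-4 - 5))) = 5*(0 + (-12 - 9*I)) = 5*(-12 - 9*I) = -60 - 45*I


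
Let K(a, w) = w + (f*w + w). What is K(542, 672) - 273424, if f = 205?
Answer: -134320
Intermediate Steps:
K(a, w) = 207*w (K(a, w) = w + (205*w + w) = w + 206*w = 207*w)
K(542, 672) - 273424 = 207*672 - 273424 = 139104 - 273424 = -134320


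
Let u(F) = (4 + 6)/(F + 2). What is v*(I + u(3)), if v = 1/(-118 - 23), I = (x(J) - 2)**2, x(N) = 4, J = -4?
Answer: -2/47 ≈ -0.042553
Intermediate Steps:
I = 4 (I = (4 - 2)**2 = 2**2 = 4)
u(F) = 10/(2 + F)
v = -1/141 (v = 1/(-141) = -1/141 ≈ -0.0070922)
v*(I + u(3)) = -(4 + 10/(2 + 3))/141 = -(4 + 10/5)/141 = -(4 + 10*(1/5))/141 = -(4 + 2)/141 = -1/141*6 = -2/47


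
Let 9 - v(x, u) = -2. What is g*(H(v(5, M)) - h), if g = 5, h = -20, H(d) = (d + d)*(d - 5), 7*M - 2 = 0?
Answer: 760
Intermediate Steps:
M = 2/7 (M = 2/7 + (1/7)*0 = 2/7 + 0 = 2/7 ≈ 0.28571)
v(x, u) = 11 (v(x, u) = 9 - 1*(-2) = 9 + 2 = 11)
H(d) = 2*d*(-5 + d) (H(d) = (2*d)*(-5 + d) = 2*d*(-5 + d))
g*(H(v(5, M)) - h) = 5*(2*11*(-5 + 11) - 1*(-20)) = 5*(2*11*6 + 20) = 5*(132 + 20) = 5*152 = 760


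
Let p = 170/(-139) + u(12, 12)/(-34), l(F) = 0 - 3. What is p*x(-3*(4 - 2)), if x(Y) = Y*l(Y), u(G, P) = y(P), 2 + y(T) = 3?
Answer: -53271/2363 ≈ -22.544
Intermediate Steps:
y(T) = 1 (y(T) = -2 + 3 = 1)
l(F) = -3
u(G, P) = 1
x(Y) = -3*Y (x(Y) = Y*(-3) = -3*Y)
p = -5919/4726 (p = 170/(-139) + 1/(-34) = 170*(-1/139) + 1*(-1/34) = -170/139 - 1/34 = -5919/4726 ≈ -1.2524)
p*x(-3*(4 - 2)) = -(-17757)*(-3*(4 - 2))/4726 = -(-17757)*(-3*2)/4726 = -(-17757)*(-6)/4726 = -5919/4726*18 = -53271/2363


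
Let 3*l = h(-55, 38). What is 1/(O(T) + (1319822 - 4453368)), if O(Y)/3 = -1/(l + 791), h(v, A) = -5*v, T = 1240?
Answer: -2648/8297629817 ≈ -3.1913e-7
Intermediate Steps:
l = 275/3 (l = (-5*(-55))/3 = (⅓)*275 = 275/3 ≈ 91.667)
O(Y) = -9/2648 (O(Y) = 3*(-1/(275/3 + 791)) = 3*(-1/2648/3) = 3*(-1*3/2648) = 3*(-3/2648) = -9/2648)
1/(O(T) + (1319822 - 4453368)) = 1/(-9/2648 + (1319822 - 4453368)) = 1/(-9/2648 - 3133546) = 1/(-8297629817/2648) = -2648/8297629817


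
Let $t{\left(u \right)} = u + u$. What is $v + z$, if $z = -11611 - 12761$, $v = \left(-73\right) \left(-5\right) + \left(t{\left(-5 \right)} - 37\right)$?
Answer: $-24054$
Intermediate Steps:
$t{\left(u \right)} = 2 u$
$v = 318$ ($v = \left(-73\right) \left(-5\right) + \left(2 \left(-5\right) - 37\right) = 365 - 47 = 318$)
$z = -24372$
$v + z = 318 - 24372 = -24054$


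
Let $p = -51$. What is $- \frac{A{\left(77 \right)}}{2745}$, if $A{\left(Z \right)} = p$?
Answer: $\frac{17}{915} \approx 0.018579$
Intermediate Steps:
$A{\left(Z \right)} = -51$
$- \frac{A{\left(77 \right)}}{2745} = - \frac{-51}{2745} = \left(-1\right) \left(- \frac{17}{915}\right) = \frac{17}{915}$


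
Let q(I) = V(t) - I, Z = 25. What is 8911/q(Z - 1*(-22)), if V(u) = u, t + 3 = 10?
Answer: -8911/40 ≈ -222.77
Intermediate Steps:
t = 7 (t = -3 + 10 = 7)
q(I) = 7 - I
8911/q(Z - 1*(-22)) = 8911/(7 - (25 - 1*(-22))) = 8911/(7 - (25 + 22)) = 8911/(7 - 1*47) = 8911/(7 - 47) = 8911/(-40) = 8911*(-1/40) = -8911/40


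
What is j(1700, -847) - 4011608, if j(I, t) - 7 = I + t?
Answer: -4010748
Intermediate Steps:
j(I, t) = 7 + I + t (j(I, t) = 7 + (I + t) = 7 + I + t)
j(1700, -847) - 4011608 = (7 + 1700 - 847) - 4011608 = 860 - 4011608 = -4010748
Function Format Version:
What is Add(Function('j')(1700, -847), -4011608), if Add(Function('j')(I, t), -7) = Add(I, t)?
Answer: -4010748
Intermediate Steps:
Function('j')(I, t) = Add(7, I, t) (Function('j')(I, t) = Add(7, Add(I, t)) = Add(7, I, t))
Add(Function('j')(1700, -847), -4011608) = Add(Add(7, 1700, -847), -4011608) = Add(860, -4011608) = -4010748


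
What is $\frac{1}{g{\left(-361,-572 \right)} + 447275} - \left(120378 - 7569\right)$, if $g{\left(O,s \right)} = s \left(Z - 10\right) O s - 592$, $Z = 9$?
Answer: $- \frac{13374647110562}{118560107} \approx -1.1281 \cdot 10^{5}$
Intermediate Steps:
$g{\left(O,s \right)} = -592 - O s^{2}$ ($g{\left(O,s \right)} = s \left(9 - 10\right) O s - 592 = s \left(-1\right) O s - 592 = - s O s - 592 = - O s s - 592 = - O s^{2} - 592 = -592 - O s^{2}$)
$\frac{1}{g{\left(-361,-572 \right)} + 447275} - \left(120378 - 7569\right) = \frac{1}{\left(-592 - - 361 \left(-572\right)^{2}\right) + 447275} - \left(120378 - 7569\right) = \frac{1}{\left(-592 - \left(-361\right) 327184\right) + 447275} - 112809 = \frac{1}{\left(-592 + 118113424\right) + 447275} - 112809 = \frac{1}{118112832 + 447275} - 112809 = \frac{1}{118560107} - 112809 = - \frac{13374647110562}{118560107}$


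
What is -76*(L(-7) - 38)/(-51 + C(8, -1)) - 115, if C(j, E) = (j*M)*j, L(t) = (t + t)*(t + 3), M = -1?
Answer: -11857/115 ≈ -103.10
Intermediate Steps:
L(t) = 2*t*(3 + t) (L(t) = (2*t)*(3 + t) = 2*t*(3 + t))
C(j, E) = -j² (C(j, E) = (j*(-1))*j = (-j)*j = -j²)
-76*(L(-7) - 38)/(-51 + C(8, -1)) - 115 = -76*(2*(-7)*(3 - 7) - 38)/(-51 - 1*8²) - 115 = -76*(2*(-7)*(-4) - 38)/(-51 - 1*64) - 115 = -76*(56 - 38)/(-51 - 64) - 115 = -1368/(-115) - 115 = -1368*(-1)/115 - 115 = -76*(-18/115) - 115 = 1368/115 - 115 = -11857/115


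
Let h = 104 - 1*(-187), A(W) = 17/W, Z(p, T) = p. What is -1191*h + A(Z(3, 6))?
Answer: -1039726/3 ≈ -3.4658e+5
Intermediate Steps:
h = 291 (h = 104 + 187 = 291)
-1191*h + A(Z(3, 6)) = -1191*291 + 17/3 = -346581 + 17*(⅓) = -346581 + 17/3 = -1039726/3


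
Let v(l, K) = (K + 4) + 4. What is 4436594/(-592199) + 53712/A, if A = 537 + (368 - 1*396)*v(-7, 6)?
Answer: 31164886558/85868855 ≈ 362.94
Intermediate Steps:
v(l, K) = 8 + K (v(l, K) = (4 + K) + 4 = 8 + K)
A = 145 (A = 537 + (368 - 1*396)*(8 + 6) = 537 + (368 - 396)*14 = 537 - 28*14 = 537 - 392 = 145)
4436594/(-592199) + 53712/A = 4436594/(-592199) + 53712/145 = 4436594*(-1/592199) + 53712*(1/145) = -4436594/592199 + 53712/145 = 31164886558/85868855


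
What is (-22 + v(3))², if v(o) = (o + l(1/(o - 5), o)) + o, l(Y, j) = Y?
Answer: 1089/4 ≈ 272.25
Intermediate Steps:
v(o) = 1/(-5 + o) + 2*o (v(o) = (o + 1/(o - 5)) + o = (o + 1/(-5 + o)) + o = 1/(-5 + o) + 2*o)
(-22 + v(3))² = (-22 + (1 + 2*3*(-5 + 3))/(-5 + 3))² = (-22 + (1 + 2*3*(-2))/(-2))² = (-22 - (1 - 12)/2)² = (-22 - ½*(-11))² = (-22 + 11/2)² = (-33/2)² = 1089/4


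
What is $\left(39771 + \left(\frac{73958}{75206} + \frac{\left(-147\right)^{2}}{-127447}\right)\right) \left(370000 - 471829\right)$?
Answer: $- \frac{19408813576689095013}{4792389541} \approx -4.0499 \cdot 10^{9}$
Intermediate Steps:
$\left(39771 + \left(\frac{73958}{75206} + \frac{\left(-147\right)^{2}}{-127447}\right)\right) \left(370000 - 471829\right) = \left(39771 + \left(73958 \cdot \frac{1}{75206} + 21609 \left(- \frac{1}{127447}\right)\right)\right) \left(-101829\right) = \left(39771 + \left(\frac{36979}{37603} - \frac{21609}{127447}\right)\right) \left(-101829\right) = \left(39771 + \frac{3900299386}{4792389541}\right) \left(-101829\right) = \frac{190602024734497}{4792389541} \left(-101829\right) = - \frac{19408813576689095013}{4792389541}$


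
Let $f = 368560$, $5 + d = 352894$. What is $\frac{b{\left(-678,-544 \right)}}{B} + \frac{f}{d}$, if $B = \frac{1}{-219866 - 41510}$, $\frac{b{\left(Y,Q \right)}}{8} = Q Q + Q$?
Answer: $- \frac{217967902361739344}{352889} \approx -6.1767 \cdot 10^{11}$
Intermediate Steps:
$d = 352889$ ($d = -5 + 352894 = 352889$)
$b{\left(Y,Q \right)} = 8 Q + 8 Q^{2}$ ($b{\left(Y,Q \right)} = 8 \left(Q Q + Q\right) = 8 \left(Q^{2} + Q\right) = 8 \left(Q + Q^{2}\right) = 8 Q + 8 Q^{2}$)
$B = - \frac{1}{261376}$ ($B = \frac{1}{-261376} = - \frac{1}{261376} \approx -3.8259 \cdot 10^{-6}$)
$\frac{b{\left(-678,-544 \right)}}{B} + \frac{f}{d} = \frac{8 \left(-544\right) \left(1 - 544\right)}{- \frac{1}{261376}} + \frac{368560}{352889} = 8 \left(-544\right) \left(-543\right) \left(-261376\right) + 368560 \cdot \frac{1}{352889} = 2363136 \left(-261376\right) + \frac{368560}{352889} = -617667035136 + \frac{368560}{352889} = - \frac{217967902361739344}{352889}$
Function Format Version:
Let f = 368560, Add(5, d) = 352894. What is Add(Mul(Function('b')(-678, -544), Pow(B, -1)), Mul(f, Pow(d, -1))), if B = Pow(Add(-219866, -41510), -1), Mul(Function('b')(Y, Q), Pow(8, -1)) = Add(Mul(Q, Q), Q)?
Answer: Rational(-217967902361739344, 352889) ≈ -6.1767e+11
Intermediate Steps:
d = 352889 (d = Add(-5, 352894) = 352889)
Function('b')(Y, Q) = Add(Mul(8, Q), Mul(8, Pow(Q, 2))) (Function('b')(Y, Q) = Mul(8, Add(Mul(Q, Q), Q)) = Mul(8, Add(Pow(Q, 2), Q)) = Mul(8, Add(Q, Pow(Q, 2))) = Add(Mul(8, Q), Mul(8, Pow(Q, 2))))
B = Rational(-1, 261376) (B = Pow(-261376, -1) = Rational(-1, 261376) ≈ -3.8259e-6)
Add(Mul(Function('b')(-678, -544), Pow(B, -1)), Mul(f, Pow(d, -1))) = Add(Mul(Mul(8, -544, Add(1, -544)), Pow(Rational(-1, 261376), -1)), Mul(368560, Pow(352889, -1))) = Add(Mul(Mul(8, -544, -543), -261376), Mul(368560, Rational(1, 352889))) = Add(Mul(2363136, -261376), Rational(368560, 352889)) = Add(-617667035136, Rational(368560, 352889)) = Rational(-217967902361739344, 352889)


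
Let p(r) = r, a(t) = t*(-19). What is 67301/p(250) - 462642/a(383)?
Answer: 605409877/1819250 ≈ 332.78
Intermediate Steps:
a(t) = -19*t
67301/p(250) - 462642/a(383) = 67301/250 - 462642/((-19*383)) = 67301*(1/250) - 462642/(-7277) = 67301/250 - 462642*(-1/7277) = 67301/250 + 462642/7277 = 605409877/1819250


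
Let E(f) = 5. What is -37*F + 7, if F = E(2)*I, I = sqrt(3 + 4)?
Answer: 7 - 185*sqrt(7) ≈ -482.46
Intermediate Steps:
I = sqrt(7) ≈ 2.6458
F = 5*sqrt(7) ≈ 13.229
-37*F + 7 = -185*sqrt(7) + 7 = 7 - 185*sqrt(7)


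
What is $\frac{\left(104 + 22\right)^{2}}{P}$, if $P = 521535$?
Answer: $\frac{756}{24835} \approx 0.030441$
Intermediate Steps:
$\frac{\left(104 + 22\right)^{2}}{P} = \frac{\left(104 + 22\right)^{2}}{521535} = 126^{2} \cdot \frac{1}{521535} = 15876 \cdot \frac{1}{521535} = \frac{756}{24835}$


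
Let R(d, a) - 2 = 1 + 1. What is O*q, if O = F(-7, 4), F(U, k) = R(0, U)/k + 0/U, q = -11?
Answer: -11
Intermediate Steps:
R(d, a) = 4 (R(d, a) = 2 + (1 + 1) = 2 + 2 = 4)
F(U, k) = 4/k (F(U, k) = 4/k + 0/U = 4/k + 0 = 4/k)
O = 1 (O = 4/4 = 4*(¼) = 1)
O*q = 1*(-11) = -11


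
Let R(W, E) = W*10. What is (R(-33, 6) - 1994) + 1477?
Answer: -847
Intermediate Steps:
R(W, E) = 10*W
(R(-33, 6) - 1994) + 1477 = (10*(-33) - 1994) + 1477 = (-330 - 1994) + 1477 = -2324 + 1477 = -847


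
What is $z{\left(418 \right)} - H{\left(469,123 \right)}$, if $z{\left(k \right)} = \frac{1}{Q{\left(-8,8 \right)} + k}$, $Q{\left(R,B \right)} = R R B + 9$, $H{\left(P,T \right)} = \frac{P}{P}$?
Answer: $- \frac{938}{939} \approx -0.99893$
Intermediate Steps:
$H{\left(P,T \right)} = 1$
$Q{\left(R,B \right)} = 9 + B R^{2}$ ($Q{\left(R,B \right)} = R^{2} B + 9 = B R^{2} + 9 = 9 + B R^{2}$)
$z{\left(k \right)} = \frac{1}{521 + k}$ ($z{\left(k \right)} = \frac{1}{\left(9 + 8 \left(-8\right)^{2}\right) + k} = \frac{1}{\left(9 + 8 \cdot 64\right) + k} = \frac{1}{\left(9 + 512\right) + k} = \frac{1}{521 + k}$)
$z{\left(418 \right)} - H{\left(469,123 \right)} = \frac{1}{521 + 418} - 1 = \frac{1}{939} - 1 = - \frac{938}{939}$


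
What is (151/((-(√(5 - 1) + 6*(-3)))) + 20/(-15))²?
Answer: 151321/2304 ≈ 65.677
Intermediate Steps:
(151/((-(√(5 - 1) + 6*(-3)))) + 20/(-15))² = (151/((-(√4 - 18))) + 20*(-1/15))² = (151/((-(2 - 18))) - 4/3)² = (151/((-1*(-16))) - 4/3)² = (151/16 - 4/3)² = (389/48)² = 151321/2304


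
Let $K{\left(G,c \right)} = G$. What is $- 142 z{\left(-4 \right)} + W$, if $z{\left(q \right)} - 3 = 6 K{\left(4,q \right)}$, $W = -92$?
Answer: $-3926$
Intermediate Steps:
$z{\left(q \right)} = 27$ ($z{\left(q \right)} = 3 + 6 \cdot 4 = 3 + 24 = 27$)
$- 142 z{\left(-4 \right)} + W = \left(-142\right) 27 - 92 = -3834 - 92 = -3926$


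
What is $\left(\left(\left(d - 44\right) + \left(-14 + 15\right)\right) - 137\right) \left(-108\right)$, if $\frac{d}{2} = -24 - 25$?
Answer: $30024$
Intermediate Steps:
$d = -98$ ($d = 2 \left(-24 - 25\right) = 2 \left(-49\right) = -98$)
$\left(\left(\left(d - 44\right) + \left(-14 + 15\right)\right) - 137\right) \left(-108\right) = \left(\left(\left(-98 - 44\right) + \left(-14 + 15\right)\right) - 137\right) \left(-108\right) = \left(\left(-142 + 1\right) - 137\right) \left(-108\right) = \left(-141 - 137\right) \left(-108\right) = \left(-278\right) \left(-108\right) = 30024$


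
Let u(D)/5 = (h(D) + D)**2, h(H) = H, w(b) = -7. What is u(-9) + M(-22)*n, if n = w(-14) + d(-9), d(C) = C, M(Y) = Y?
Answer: 1972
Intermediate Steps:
n = -16 (n = -7 - 9 = -16)
u(D) = 20*D**2 (u(D) = 5*(D + D)**2 = 5*(2*D)**2 = 5*(4*D**2) = 20*D**2)
u(-9) + M(-22)*n = 20*(-9)**2 - 22*(-16) = 20*81 + 352 = 1620 + 352 = 1972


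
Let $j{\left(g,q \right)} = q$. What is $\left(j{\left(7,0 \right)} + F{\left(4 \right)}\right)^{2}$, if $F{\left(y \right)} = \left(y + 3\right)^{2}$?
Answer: $2401$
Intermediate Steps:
$F{\left(y \right)} = \left(3 + y\right)^{2}$
$\left(j{\left(7,0 \right)} + F{\left(4 \right)}\right)^{2} = \left(0 + \left(3 + 4\right)^{2}\right)^{2} = \left(0 + 7^{2}\right)^{2} = \left(0 + 49\right)^{2} = 49^{2} = 2401$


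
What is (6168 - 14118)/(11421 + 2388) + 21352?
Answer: 98280606/4603 ≈ 21351.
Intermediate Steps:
(6168 - 14118)/(11421 + 2388) + 21352 = -7950/13809 + 21352 = -7950*1/13809 + 21352 = -2650/4603 + 21352 = 98280606/4603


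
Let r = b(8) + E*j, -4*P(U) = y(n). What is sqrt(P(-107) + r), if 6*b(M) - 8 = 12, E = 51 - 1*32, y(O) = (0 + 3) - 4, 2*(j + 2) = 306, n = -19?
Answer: sqrt(103413)/6 ≈ 53.596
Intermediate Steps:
j = 151 (j = -2 + (1/2)*306 = -2 + 153 = 151)
y(O) = -1 (y(O) = 3 - 4 = -1)
E = 19 (E = 51 - 32 = 19)
P(U) = 1/4 (P(U) = -1/4*(-1) = 1/4)
b(M) = 10/3 (b(M) = 4/3 + (1/6)*12 = 4/3 + 2 = 10/3)
r = 8617/3 (r = 10/3 + 19*151 = 10/3 + 2869 = 8617/3 ≈ 2872.3)
sqrt(P(-107) + r) = sqrt(1/4 + 8617/3) = sqrt(34471/12) = sqrt(103413)/6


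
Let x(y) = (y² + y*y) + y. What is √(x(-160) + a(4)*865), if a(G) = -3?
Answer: √48445 ≈ 220.10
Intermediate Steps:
x(y) = y + 2*y² (x(y) = (y² + y²) + y = 2*y² + y = y + 2*y²)
√(x(-160) + a(4)*865) = √(-160*(1 + 2*(-160)) - 3*865) = √(-160*(1 - 320) - 2595) = √(-160*(-319) - 2595) = √(51040 - 2595) = √48445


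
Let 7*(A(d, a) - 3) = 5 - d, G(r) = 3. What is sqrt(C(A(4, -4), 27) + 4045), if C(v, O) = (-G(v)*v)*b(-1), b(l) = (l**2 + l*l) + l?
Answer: sqrt(197743)/7 ≈ 63.526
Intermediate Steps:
b(l) = l + 2*l**2 (b(l) = (l**2 + l**2) + l = 2*l**2 + l = l + 2*l**2)
A(d, a) = 26/7 - d/7 (A(d, a) = 3 + (5 - d)/7 = 3 + (5/7 - d/7) = 26/7 - d/7)
C(v, O) = -3*v (C(v, O) = (-3*v)*(-(1 + 2*(-1))) = (-3*v)*(-(1 - 2)) = (-3*v)*(-1*(-1)) = -3*v*1 = -3*v)
sqrt(C(A(4, -4), 27) + 4045) = sqrt(-3*(26/7 - 1/7*4) + 4045) = sqrt(-3*(26/7 - 4/7) + 4045) = sqrt(-3*22/7 + 4045) = sqrt(-66/7 + 4045) = sqrt(28249/7) = sqrt(197743)/7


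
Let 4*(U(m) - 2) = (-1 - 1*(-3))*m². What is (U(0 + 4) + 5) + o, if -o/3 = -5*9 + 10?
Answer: 120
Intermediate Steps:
U(m) = 2 + m²/2 (U(m) = 2 + ((-1 - 1*(-3))*m²)/4 = 2 + ((-1 + 3)*m²)/4 = 2 + (2*m²)/4 = 2 + m²/2)
o = 105 (o = -3*(-5*9 + 10) = -3*(-45 + 10) = -3*(-35) = 105)
(U(0 + 4) + 5) + o = ((2 + (0 + 4)²/2) + 5) + 105 = ((2 + (½)*4²) + 5) + 105 = ((2 + (½)*16) + 5) + 105 = ((2 + 8) + 5) + 105 = (10 + 5) + 105 = 15 + 105 = 120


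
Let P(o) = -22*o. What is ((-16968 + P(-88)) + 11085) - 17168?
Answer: -21115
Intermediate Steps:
((-16968 + P(-88)) + 11085) - 17168 = ((-16968 - 22*(-88)) + 11085) - 17168 = ((-16968 + 1936) + 11085) - 17168 = (-15032 + 11085) - 17168 = -3947 - 17168 = -21115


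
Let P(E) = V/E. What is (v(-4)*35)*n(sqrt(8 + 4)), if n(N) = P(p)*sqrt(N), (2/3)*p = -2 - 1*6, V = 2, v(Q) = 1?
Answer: -35*sqrt(2)*3**(1/4)/6 ≈ -10.857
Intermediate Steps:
p = -12 (p = 3*(-2 - 1*6)/2 = 3*(-2 - 6)/2 = (3/2)*(-8) = -12)
P(E) = 2/E
n(N) = -sqrt(N)/6 (n(N) = (2/(-12))*sqrt(N) = (2*(-1/12))*sqrt(N) = -sqrt(N)/6)
(v(-4)*35)*n(sqrt(8 + 4)) = (1*35)*(-(8 + 4)**(1/4)/6) = 35*(-sqrt(2)*3**(1/4)/6) = -35*sqrt(2)*3**(1/4)/6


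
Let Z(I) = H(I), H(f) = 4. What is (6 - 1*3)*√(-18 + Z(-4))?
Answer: 3*I*√14 ≈ 11.225*I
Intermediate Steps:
Z(I) = 4
(6 - 1*3)*√(-18 + Z(-4)) = (6 - 1*3)*√(-18 + 4) = (6 - 3)*√(-14) = 3*(I*√14) = 3*I*√14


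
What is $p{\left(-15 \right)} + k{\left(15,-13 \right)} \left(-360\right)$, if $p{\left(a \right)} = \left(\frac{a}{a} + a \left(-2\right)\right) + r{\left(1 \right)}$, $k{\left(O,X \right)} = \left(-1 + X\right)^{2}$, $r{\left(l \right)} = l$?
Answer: $-70528$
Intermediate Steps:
$p{\left(a \right)} = 2 - 2 a$ ($p{\left(a \right)} = \left(\frac{a}{a} + a \left(-2\right)\right) + 1 = \left(1 - 2 a\right) + 1 = 2 - 2 a$)
$p{\left(-15 \right)} + k{\left(15,-13 \right)} \left(-360\right) = \left(2 - -30\right) + \left(-1 - 13\right)^{2} \left(-360\right) = \left(2 + 30\right) + \left(-14\right)^{2} \left(-360\right) = 32 + 196 \left(-360\right) = 32 - 70560 = -70528$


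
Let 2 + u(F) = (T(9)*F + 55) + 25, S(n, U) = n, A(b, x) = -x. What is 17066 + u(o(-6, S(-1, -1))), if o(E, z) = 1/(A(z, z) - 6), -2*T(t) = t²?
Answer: 171521/10 ≈ 17152.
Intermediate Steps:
T(t) = -t²/2
o(E, z) = 1/(-6 - z) (o(E, z) = 1/(-z - 6) = 1/(-6 - z))
u(F) = 78 - 81*F/2 (u(F) = -2 + (((-½*9²)*F + 55) + 25) = -2 + (((-½*81)*F + 55) + 25) = -2 + ((-81*F/2 + 55) + 25) = -2 + ((55 - 81*F/2) + 25) = -2 + (80 - 81*F/2) = 78 - 81*F/2)
17066 + u(o(-6, S(-1, -1))) = 17066 + (78 - (-81)/(2*(6 - 1))) = 17066 + (78 - (-81)/(2*5)) = 17066 + (78 - 81/2*(-⅕)) = 17066 + (78 + 81/10) = 17066 + 861/10 = 171521/10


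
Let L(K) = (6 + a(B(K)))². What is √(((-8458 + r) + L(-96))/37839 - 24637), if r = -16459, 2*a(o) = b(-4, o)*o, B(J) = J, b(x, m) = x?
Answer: 2*I*√8818616919471/37839 ≈ 156.96*I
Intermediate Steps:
a(o) = -2*o (a(o) = (-4*o)/2 = -2*o)
L(K) = (6 - 2*K)²
√(((-8458 + r) + L(-96))/37839 - 24637) = √(((-8458 - 16459) + 4*(3 - 1*(-96))²)/37839 - 24637) = √((-24917 + 4*(3 + 96)²)*(1/37839) - 24637) = √((-24917 + 4*99²)*(1/37839) - 24637) = √((-24917 + 4*9801)*(1/37839) - 24637) = √((-24917 + 39204)*(1/37839) - 24637) = √(14287*(1/37839) - 24637) = √(14287/37839 - 24637) = √(-932225156/37839) = 2*I*√8818616919471/37839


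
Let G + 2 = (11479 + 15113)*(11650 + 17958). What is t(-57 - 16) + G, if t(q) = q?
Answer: 787335861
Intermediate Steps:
G = 787335934 (G = -2 + (11479 + 15113)*(11650 + 17958) = -2 + 26592*29608 = -2 + 787335936 = 787335934)
t(-57 - 16) + G = (-57 - 16) + 787335934 = -73 + 787335934 = 787335861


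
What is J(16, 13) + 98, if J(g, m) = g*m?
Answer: 306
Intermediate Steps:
J(16, 13) + 98 = 16*13 + 98 = 208 + 98 = 306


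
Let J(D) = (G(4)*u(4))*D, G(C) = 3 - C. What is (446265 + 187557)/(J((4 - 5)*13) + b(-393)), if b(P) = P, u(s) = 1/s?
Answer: -2535288/1559 ≈ -1626.2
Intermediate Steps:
J(D) = -D/4 (J(D) = ((3 - 1*4)/4)*D = ((3 - 4)*(¼))*D = (-1*¼)*D = -D/4)
(446265 + 187557)/(J((4 - 5)*13) + b(-393)) = (446265 + 187557)/(-(4 - 5)*13/4 - 393) = 633822/(-(-1)*13/4 - 393) = 633822/(-¼*(-13) - 393) = 633822/(13/4 - 393) = 633822/(-1559/4) = 633822*(-4/1559) = -2535288/1559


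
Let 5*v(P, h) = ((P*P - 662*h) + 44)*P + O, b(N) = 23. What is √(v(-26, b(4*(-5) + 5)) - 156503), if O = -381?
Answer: 2*I*√20287 ≈ 284.86*I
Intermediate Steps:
v(P, h) = -381/5 + P*(44 + P² - 662*h)/5 (v(P, h) = (((P*P - 662*h) + 44)*P - 381)/5 = (((P² - 662*h) + 44)*P - 381)/5 = ((44 + P² - 662*h)*P - 381)/5 = (P*(44 + P² - 662*h) - 381)/5 = (-381 + P*(44 + P² - 662*h))/5 = -381/5 + P*(44 + P² - 662*h)/5)
√(v(-26, b(4*(-5) + 5)) - 156503) = √((-381/5 + (⅕)*(-26)³ + (44/5)*(-26) - 662/5*(-26)*23) - 156503) = √((-381/5 + (⅕)*(-17576) - 1144/5 + 395876/5) - 156503) = √((-381/5 - 17576/5 - 1144/5 + 395876/5) - 156503) = √(75355 - 156503) = √(-81148) = 2*I*√20287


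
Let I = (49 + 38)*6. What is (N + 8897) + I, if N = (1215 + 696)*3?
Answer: 15152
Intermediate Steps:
I = 522 (I = 87*6 = 522)
N = 5733 (N = 1911*3 = 5733)
(N + 8897) + I = (5733 + 8897) + 522 = 14630 + 522 = 15152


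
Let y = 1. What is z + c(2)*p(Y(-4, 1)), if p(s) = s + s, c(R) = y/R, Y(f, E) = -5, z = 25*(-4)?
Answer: -105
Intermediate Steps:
z = -100
c(R) = 1/R
p(s) = 2*s
z + c(2)*p(Y(-4, 1)) = -100 + (2*(-5))/2 = -100 + (1/2)*(-10) = -100 - 5 = -105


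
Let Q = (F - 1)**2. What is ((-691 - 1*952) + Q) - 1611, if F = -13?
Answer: -3058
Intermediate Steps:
Q = 196 (Q = (-13 - 1)**2 = (-14)**2 = 196)
((-691 - 1*952) + Q) - 1611 = ((-691 - 1*952) + 196) - 1611 = ((-691 - 952) + 196) - 1611 = (-1643 + 196) - 1611 = -1447 - 1611 = -3058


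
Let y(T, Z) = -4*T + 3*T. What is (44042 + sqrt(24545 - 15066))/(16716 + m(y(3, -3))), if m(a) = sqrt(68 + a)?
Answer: (44042 + sqrt(9479))/(16716 + sqrt(65)) ≈ 2.6393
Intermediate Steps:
y(T, Z) = -T
(44042 + sqrt(24545 - 15066))/(16716 + m(y(3, -3))) = (44042 + sqrt(24545 - 15066))/(16716 + sqrt(68 - 1*3)) = (44042 + sqrt(9479))/(16716 + sqrt(68 - 3)) = (44042 + sqrt(9479))/(16716 + sqrt(65))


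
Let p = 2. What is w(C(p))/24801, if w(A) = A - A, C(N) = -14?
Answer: 0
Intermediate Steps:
w(A) = 0
w(C(p))/24801 = 0/24801 = 0*(1/24801) = 0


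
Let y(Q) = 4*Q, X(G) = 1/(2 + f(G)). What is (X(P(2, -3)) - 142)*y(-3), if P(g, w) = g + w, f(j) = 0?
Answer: 1698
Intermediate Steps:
X(G) = ½ (X(G) = 1/(2 + 0) = 1/2 = ½)
(X(P(2, -3)) - 142)*y(-3) = (½ - 142)*(4*(-3)) = -283/2*(-12) = 1698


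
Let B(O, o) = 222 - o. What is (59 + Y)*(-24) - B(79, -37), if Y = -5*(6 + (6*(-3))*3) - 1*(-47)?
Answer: -8563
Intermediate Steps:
Y = 287 (Y = -5*(6 - 18*3) + 47 = -5*(6 - 54) + 47 = -5*(-48) + 47 = 240 + 47 = 287)
(59 + Y)*(-24) - B(79, -37) = (59 + 287)*(-24) - (222 - 1*(-37)) = 346*(-24) - (222 + 37) = -8304 - 1*259 = -8304 - 259 = -8563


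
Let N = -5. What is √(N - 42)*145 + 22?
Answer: 22 + 145*I*√47 ≈ 22.0 + 994.07*I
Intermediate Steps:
√(N - 42)*145 + 22 = √(-5 - 42)*145 + 22 = √(-47)*145 + 22 = (I*√47)*145 + 22 = 145*I*√47 + 22 = 22 + 145*I*√47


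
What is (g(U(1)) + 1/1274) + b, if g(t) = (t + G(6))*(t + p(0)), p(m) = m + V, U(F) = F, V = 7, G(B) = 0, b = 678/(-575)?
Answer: 4997203/732550 ≈ 6.8217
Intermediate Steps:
b = -678/575 (b = 678*(-1/575) = -678/575 ≈ -1.1791)
p(m) = 7 + m (p(m) = m + 7 = 7 + m)
g(t) = t*(7 + t) (g(t) = (t + 0)*(t + (7 + 0)) = t*(t + 7) = t*(7 + t))
(g(U(1)) + 1/1274) + b = (1*(7 + 1) + 1/1274) - 678/575 = (1*8 + 1/1274) - 678/575 = (8 + 1/1274) - 678/575 = 10193/1274 - 678/575 = 4997203/732550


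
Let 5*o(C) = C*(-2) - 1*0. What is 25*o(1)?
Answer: -10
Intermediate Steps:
o(C) = -2*C/5 (o(C) = (C*(-2) - 1*0)/5 = (-2*C + 0)/5 = (-2*C)/5 = -2*C/5)
25*o(1) = 25*(-⅖*1) = 25*(-⅖) = -10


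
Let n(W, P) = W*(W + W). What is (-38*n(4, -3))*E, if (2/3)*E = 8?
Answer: -14592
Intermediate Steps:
E = 12 (E = (3/2)*8 = 12)
n(W, P) = 2*W² (n(W, P) = W*(2*W) = 2*W²)
(-38*n(4, -3))*E = -76*4²*12 = -76*16*12 = -38*32*12 = -1216*12 = -14592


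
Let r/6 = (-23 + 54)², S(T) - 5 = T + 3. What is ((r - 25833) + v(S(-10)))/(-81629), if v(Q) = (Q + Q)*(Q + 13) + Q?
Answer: 20113/81629 ≈ 0.24640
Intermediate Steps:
S(T) = 8 + T (S(T) = 5 + (T + 3) = 5 + (3 + T) = 8 + T)
r = 5766 (r = 6*(-23 + 54)² = 6*31² = 6*961 = 5766)
v(Q) = Q + 2*Q*(13 + Q) (v(Q) = (2*Q)*(13 + Q) + Q = 2*Q*(13 + Q) + Q = Q + 2*Q*(13 + Q))
((r - 25833) + v(S(-10)))/(-81629) = ((5766 - 25833) + (8 - 10)*(27 + 2*(8 - 10)))/(-81629) = (-20067 - 2*(27 + 2*(-2)))*(-1/81629) = (-20067 - 2*(27 - 4))*(-1/81629) = (-20067 - 2*23)*(-1/81629) = (-20067 - 46)*(-1/81629) = -20113*(-1/81629) = 20113/81629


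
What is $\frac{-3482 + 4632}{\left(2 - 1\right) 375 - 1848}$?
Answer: $- \frac{1150}{1473} \approx -0.78072$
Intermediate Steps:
$\frac{-3482 + 4632}{\left(2 - 1\right) 375 - 1848} = \frac{1150}{\left(2 - 1\right) 375 - 1848} = \frac{1150}{1 \cdot 375 - 1848} = \frac{1150}{375 - 1848} = \frac{1150}{-1473} = 1150 \left(- \frac{1}{1473}\right) = - \frac{1150}{1473}$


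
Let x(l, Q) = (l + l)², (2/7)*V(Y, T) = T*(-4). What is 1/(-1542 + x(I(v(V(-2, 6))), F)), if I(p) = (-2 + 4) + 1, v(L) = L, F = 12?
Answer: -1/1506 ≈ -0.00066401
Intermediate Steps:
V(Y, T) = -14*T (V(Y, T) = 7*(T*(-4))/2 = 7*(-4*T)/2 = -14*T)
I(p) = 3 (I(p) = 2 + 1 = 3)
x(l, Q) = 4*l² (x(l, Q) = (2*l)² = 4*l²)
1/(-1542 + x(I(v(V(-2, 6))), F)) = 1/(-1542 + 4*3²) = 1/(-1542 + 4*9) = 1/(-1542 + 36) = 1/(-1506) = -1/1506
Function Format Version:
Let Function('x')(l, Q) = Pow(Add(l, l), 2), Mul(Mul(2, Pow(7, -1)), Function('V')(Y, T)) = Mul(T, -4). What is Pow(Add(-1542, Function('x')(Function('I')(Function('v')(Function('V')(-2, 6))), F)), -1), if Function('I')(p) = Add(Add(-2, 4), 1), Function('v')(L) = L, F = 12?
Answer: Rational(-1, 1506) ≈ -0.00066401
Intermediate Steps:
Function('V')(Y, T) = Mul(-14, T) (Function('V')(Y, T) = Mul(Rational(7, 2), Mul(T, -4)) = Mul(Rational(7, 2), Mul(-4, T)) = Mul(-14, T))
Function('I')(p) = 3 (Function('I')(p) = Add(2, 1) = 3)
Function('x')(l, Q) = Mul(4, Pow(l, 2)) (Function('x')(l, Q) = Pow(Mul(2, l), 2) = Mul(4, Pow(l, 2)))
Pow(Add(-1542, Function('x')(Function('I')(Function('v')(Function('V')(-2, 6))), F)), -1) = Pow(Add(-1542, Mul(4, Pow(3, 2))), -1) = Pow(Add(-1542, Mul(4, 9)), -1) = Pow(Add(-1542, 36), -1) = Pow(-1506, -1) = Rational(-1, 1506)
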